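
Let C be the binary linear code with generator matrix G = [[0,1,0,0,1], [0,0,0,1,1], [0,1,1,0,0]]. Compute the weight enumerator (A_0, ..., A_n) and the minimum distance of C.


Weight distribution: A_0 = 1, A_2 = 6, A_4 = 1. Minimum distance d = 2.

Enumerate all 2^3 = 8 messages m ∈ F_2^3.
For each, compute codeword c = mG in F_2^5, then tally its weight.
  m = 000 → c = 00000, weight = 0.
  m = 100 → c = 01001, weight = 2.
  m = 010 → c = 00011, weight = 2.
  m = 110 → c = 01010, weight = 2.
  m = 001 → c = 01100, weight = 2.
  m = 101 → c = 00101, weight = 2.
  m = 011 → c = 01111, weight = 4.
  m = 111 → c = 00110, weight = 2.
Tally weights:
  weight 0: 1 codewords.
  weight 2: 6 codewords.
  weight 4: 1 codewords.
Minimum distance d = smallest w > 0 with A_w > 0 = 2.
Sanity: Σ A_w = 8 = 2^3 = 8 ✓.


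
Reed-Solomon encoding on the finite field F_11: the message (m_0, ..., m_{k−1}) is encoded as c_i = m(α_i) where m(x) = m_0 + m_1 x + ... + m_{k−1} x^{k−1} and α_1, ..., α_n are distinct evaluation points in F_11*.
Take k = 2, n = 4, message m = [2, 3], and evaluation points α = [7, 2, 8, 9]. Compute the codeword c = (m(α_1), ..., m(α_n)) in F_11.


c = [1, 8, 4, 7]

Message polynomial: m(x) = 2 + 3·x (mod 11).
For each evaluation point α_i, compute m(α_i) mod 11:
  α_1 = 7: Horner steps 3 → 1, so m(7) = 1.
  α_2 = 2: Horner steps 3 → 8, so m(2) = 8.
  α_3 = 8: Horner steps 3 → 4, so m(8) = 4.
  α_4 = 9: Horner steps 3 → 7, so m(9) = 7.
Codeword c = [1, 8, 4, 7] ∈ F_11^4.


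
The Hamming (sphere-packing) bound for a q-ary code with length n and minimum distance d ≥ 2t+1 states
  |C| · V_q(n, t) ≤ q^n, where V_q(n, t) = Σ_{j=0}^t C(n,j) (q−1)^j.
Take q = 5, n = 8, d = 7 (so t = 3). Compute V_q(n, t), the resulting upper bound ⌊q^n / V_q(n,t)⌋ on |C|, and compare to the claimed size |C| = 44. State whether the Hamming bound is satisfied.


V_q(n, t) = 4065, q^n = 390625, Hamming bound = 96, |C| = 44 ≤ bound (satisfied).

Step 1: Compute V_q(n, t) = Σ_{j=0}^3 C(n, j) (q−1)^j.
  j = 0: C(8,0)·(4)^0 = 1·1 = 1.
  j = 1: C(8,1)·(4)^1 = 8·4 = 32.
  j = 2: C(8,2)·(4)^2 = 28·16 = 448.
  j = 3: C(8,3)·(4)^3 = 56·64 = 3584.
  V_q(n, t) = 1 + 32 + 448 + 3584 = 4065.
Step 2: q^n = 5^8 = 390625.
Step 3: Hamming bound ⌊q^n / V_q(n,t)⌋ = ⌊390625/4065⌋ = 96.
Step 4: Compare |C| = 44 to 96: satisfied.
The claimed |C| lies below the Hamming bound.


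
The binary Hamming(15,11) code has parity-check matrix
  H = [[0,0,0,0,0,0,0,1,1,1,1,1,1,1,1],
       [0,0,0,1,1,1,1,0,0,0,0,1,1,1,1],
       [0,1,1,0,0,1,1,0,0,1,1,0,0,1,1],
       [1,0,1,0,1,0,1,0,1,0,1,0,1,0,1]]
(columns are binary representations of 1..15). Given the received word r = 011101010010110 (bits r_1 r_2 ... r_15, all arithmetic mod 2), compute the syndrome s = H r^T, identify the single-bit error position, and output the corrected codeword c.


s = (0, 0, 1, 1)^T, error position = 3, corrected codeword c = 010101010010110

Compute s = H r^T mod 2 one row at a time:
  s_1 = 1 + 0 + 0 + 1 + 0 + 1 + 1 + 0 = 4 ≡ 0 (mod 2).
  s_2 = 1 + 0 + 1 + 0 + 0 + 1 + 1 + 0 = 4 ≡ 0 (mod 2).
  s_3 = 1 + 1 + 1 + 0 + 0 + 1 + 1 + 0 = 5 ≡ 1 (mod 2).
  s_4 = 0 + 1 + 0 + 0 + 0 + 1 + 1 + 0 = 3 ≡ 1 (mod 2).
s = (0, 0, 1, 1)^T — this equals column 3 of H (binary 0011), so error is at position 3.
Correct: flip bit 3 of r = 011101010010110 to get c = 010101010010110.


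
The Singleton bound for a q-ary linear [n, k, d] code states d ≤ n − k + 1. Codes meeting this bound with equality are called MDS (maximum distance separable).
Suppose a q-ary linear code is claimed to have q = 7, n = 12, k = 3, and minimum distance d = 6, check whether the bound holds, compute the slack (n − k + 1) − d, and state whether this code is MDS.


Singleton RHS = n − k + 1 = 10, slack = 4, bound satisfied, not MDS.

Singleton bound: d ≤ n − k + 1.
Here n = 12, k = 3, so n − k + 1 = 10.
Given d = 6, check d ≤ 10: YES.
Slack = (n − k + 1) − d = 4.
The code is NOT MDS (slack = 4 > 0).
Description: the claimed parameters are [12, 3, 6]_7; such a code would be non-MDS.


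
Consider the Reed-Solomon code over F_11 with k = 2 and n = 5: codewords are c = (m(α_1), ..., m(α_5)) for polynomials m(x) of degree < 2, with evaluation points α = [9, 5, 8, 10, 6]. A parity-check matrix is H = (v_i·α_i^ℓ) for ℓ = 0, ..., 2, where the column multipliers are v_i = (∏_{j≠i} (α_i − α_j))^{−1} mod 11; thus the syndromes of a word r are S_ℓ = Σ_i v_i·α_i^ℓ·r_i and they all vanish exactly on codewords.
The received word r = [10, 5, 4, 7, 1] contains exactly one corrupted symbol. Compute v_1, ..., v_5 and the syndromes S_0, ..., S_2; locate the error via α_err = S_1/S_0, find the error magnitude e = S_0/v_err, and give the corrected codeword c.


S = (1, 9, 4), error at position 1, error magnitude e = 10, c = [0, 5, 4, 7, 1].

Step 1: column multipliers v_i = (∏_{j≠i}(α_i − α_j))^{−1} mod 11.
  i = 1 (α = 9): (9−5)(9−8)(9−10)(9−6) = 4·1·(−1)·3 = −12 ≡ 10, so v_1 = 10^{−1} = 10 (mod 11).
  i = 2 (α = 5): (5−9)(5−8)(5−10)(5−6) = (−4)·(−3)·(−5)·(−1) = 60 ≡ 5, so v_2 = 5^{−1} = 9 (mod 11).
  i = 3 (α = 8): (8−9)(8−5)(8−10)(8−6) = (−1)·3·(−2)·2 = 12 ≡ 1, so v_3 = 1^{−1} = 1 (mod 11).
  i = 4 (α = 10): (10−9)(10−5)(10−8)(10−6) = 1·5·2·4 = 40 ≡ 7, so v_4 = 7^{−1} = 8 (mod 11).
  i = 5 (α = 6): (6−9)(6−5)(6−8)(6−10) = (−3)·1·(−2)·(−4) = −24 ≡ 9, so v_5 = 9^{−1} = 5 (mod 11).
  v = [10, 9, 1, 8, 5].
Step 2: syndromes of r = [10, 5, 4, 7, 1] (all sums mod 11).
  S_0 = Σ v_i r_i = 10·10 + 9·5 + 1·4 + 8·7 + 5·1 = 210 ≡ 1.
  S_1 = Σ v_i α_i r_i = 10·9·10 + 9·5·5 + 1·8·4 + 8·10·7 + 5·6·1 = 1747 ≡ 9.
  α_i^2 mod 11 = [4, 3, 9, 1, 3].
  S_2 = Σ v_i α_i^2 r_i = 10·4·10 + 9·3·5 + 1·9·4 + 8·1·7 + 5·3·1 = 642 ≡ 4.
  S = (1, 9, 4) ≠ 0, so r is not a codeword (an error is present).
Step 3: locate the error. For a single error e at position i, S_ℓ = v_i·e·α_i^ℓ, so α_err = S_1/S_0.
  S_0^{−1} = 1^{−1} = 1 (mod 11), so α_err = 9·1 = 9 ≡ 9 = α_1. Error position i = 1.
  Consistency check: S_2/S_1 = 4·5 = 20 ≡ 9 = α_err ✓ (single-error assumption holds).
Step 4: error magnitude e = S_0/v_1 = S_0·∏_{j≠1}(α_1 − α_j) = 1·10 = 10 ≡ 10 (mod 11).
Step 5: correct position 1: c_1 = r_1 − e = 10 − 10 ≡ 0 (mod 11). Hence c = [0, 5, 4, 7, 1].
  Check: interpolating c through the α_i gives m(x) = 3 + 7·x (degree < 2) with m(α_i) = c_i for every i, so c is indeed a codeword.


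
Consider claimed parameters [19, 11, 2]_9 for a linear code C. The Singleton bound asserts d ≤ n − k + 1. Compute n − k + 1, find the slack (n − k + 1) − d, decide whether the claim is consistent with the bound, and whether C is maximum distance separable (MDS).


Singleton RHS = n − k + 1 = 9, slack = 7, bound satisfied, not MDS.

Singleton bound: d ≤ n − k + 1.
Here n = 19, k = 11, so n − k + 1 = 9.
Given d = 2, check d ≤ 9: YES.
Slack = (n − k + 1) − d = 7.
The code is NOT MDS (slack = 7 > 0).
Description: the claimed parameters are [19, 11, 2]_9; such a code would be non-MDS.


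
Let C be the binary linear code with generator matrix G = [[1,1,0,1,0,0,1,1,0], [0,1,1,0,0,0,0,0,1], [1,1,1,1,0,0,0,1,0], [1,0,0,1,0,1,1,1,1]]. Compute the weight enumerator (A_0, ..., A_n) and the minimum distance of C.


Weight distribution: A_0 = 1, A_2 = 3, A_3 = 3, A_4 = 1, A_5 = 4, A_6 = 3, A_7 = 1. Minimum distance d = 2.

Enumerate all 2^4 = 16 messages m ∈ F_2^4.
For each, compute codeword c = mG in F_2^9, then tally its weight.
  m = 0000 → c = 000000000, weight = 0.
  m = 1000 → c = 110100110, weight = 5.
  m = 0100 → c = 011000001, weight = 3.
  m = 1100 → c = 101100111, weight = 6.
  m = 0010 → c = 111100010, weight = 5.
  m = 1010 → c = 001000100, weight = 2.
  m = 0110 → c = 100100011, weight = 4.
  m = 1110 → c = 010000101, weight = 3.
  m = 0001 → c = 100101111, weight = 6.
  m = 1001 → c = 010001001, weight = 3.
  m = 0101 → c = 111101110, weight = 7.
  m = 1101 → c = 001001000, weight = 2.
  m = 0011 → c = 011001101, weight = 5.
  m = 1011 → c = 101101011, weight = 6.
  m = 0111 → c = 000001100, weight = 2.
  m = 1111 → c = 110101010, weight = 5.
Tally weights:
  weight 0: 1 codewords.
  weight 2: 3 codewords.
  weight 3: 3 codewords.
  weight 4: 1 codewords.
  weight 5: 4 codewords.
  weight 6: 3 codewords.
  weight 7: 1 codewords.
Minimum distance d = smallest w > 0 with A_w > 0 = 2.
Sanity: Σ A_w = 16 = 2^4 = 16 ✓.


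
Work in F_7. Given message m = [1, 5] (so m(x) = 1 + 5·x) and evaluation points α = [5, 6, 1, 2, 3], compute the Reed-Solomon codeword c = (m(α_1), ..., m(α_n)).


c = [5, 3, 6, 4, 2]

Message polynomial: m(x) = 1 + 5·x (mod 7).
For each evaluation point α_i, compute m(α_i) mod 7:
  α_1 = 5: Horner steps 5 → 5, so m(5) = 5.
  α_2 = 6: Horner steps 5 → 3, so m(6) = 3.
  α_3 = 1: Horner steps 5 → 6, so m(1) = 6.
  α_4 = 2: Horner steps 5 → 4, so m(2) = 4.
  α_5 = 3: Horner steps 5 → 2, so m(3) = 2.
Codeword c = [5, 3, 6, 4, 2] ∈ F_7^5.


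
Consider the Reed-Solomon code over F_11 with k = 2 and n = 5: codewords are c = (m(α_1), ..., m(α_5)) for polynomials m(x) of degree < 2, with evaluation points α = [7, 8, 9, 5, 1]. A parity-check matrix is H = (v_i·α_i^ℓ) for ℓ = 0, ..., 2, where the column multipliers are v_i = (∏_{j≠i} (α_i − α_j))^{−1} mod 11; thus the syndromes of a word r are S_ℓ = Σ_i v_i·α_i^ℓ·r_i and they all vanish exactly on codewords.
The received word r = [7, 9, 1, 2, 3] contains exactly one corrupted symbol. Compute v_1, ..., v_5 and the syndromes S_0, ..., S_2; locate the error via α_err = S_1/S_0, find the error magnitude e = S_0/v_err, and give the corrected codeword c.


S = (5, 7, 1), error at position 2, error magnitude e = 5, c = [7, 4, 1, 2, 3].

Step 1: column multipliers v_i = (∏_{j≠i}(α_i − α_j))^{−1} mod 11.
  i = 1 (α = 7): (7−8)(7−9)(7−5)(7−1) = (−1)·(−2)·2·6 = 24 ≡ 2, so v_1 = 2^{−1} = 6 (mod 11).
  i = 2 (α = 8): (8−7)(8−9)(8−5)(8−1) = 1·(−1)·3·7 = −21 ≡ 1, so v_2 = 1^{−1} = 1 (mod 11).
  i = 3 (α = 9): (9−7)(9−8)(9−5)(9−1) = 2·1·4·8 = 64 ≡ 9, so v_3 = 9^{−1} = 5 (mod 11).
  i = 4 (α = 5): (5−7)(5−8)(5−9)(5−1) = (−2)·(−3)·(−4)·4 = −96 ≡ 3, so v_4 = 3^{−1} = 4 (mod 11).
  i = 5 (α = 1): (1−7)(1−8)(1−9)(1−5) = (−6)·(−7)·(−8)·(−4) = 1344 ≡ 2, so v_5 = 2^{−1} = 6 (mod 11).
  v = [6, 1, 5, 4, 6].
Step 2: syndromes of r = [7, 9, 1, 2, 3] (all sums mod 11).
  S_0 = Σ v_i r_i = 6·7 + 1·9 + 5·1 + 4·2 + 6·3 = 82 ≡ 5.
  S_1 = Σ v_i α_i r_i = 6·7·7 + 1·8·9 + 5·9·1 + 4·5·2 + 6·1·3 = 469 ≡ 7.
  α_i^2 mod 11 = [5, 9, 4, 3, 1].
  S_2 = Σ v_i α_i^2 r_i = 6·5·7 + 1·9·9 + 5·4·1 + 4·3·2 + 6·1·3 = 353 ≡ 1.
  S = (5, 7, 1) ≠ 0, so r is not a codeword (an error is present).
Step 3: locate the error. For a single error e at position i, S_ℓ = v_i·e·α_i^ℓ, so α_err = S_1/S_0.
  S_0^{−1} = 5^{−1} = 9 (mod 11), so α_err = 7·9 = 63 ≡ 8 = α_2. Error position i = 2.
  Consistency check: S_2/S_1 = 1·8 = 8 ≡ 8 = α_err ✓ (single-error assumption holds).
Step 4: error magnitude e = S_0/v_2 = S_0·∏_{j≠2}(α_2 − α_j) = 5·1 = 5 ≡ 5 (mod 11).
Step 5: correct position 2: c_2 = r_2 − e = 9 − 5 ≡ 4 (mod 11). Hence c = [7, 4, 1, 2, 3].
  Check: interpolating c through the α_i gives m(x) = 6 + 8·x (degree < 2) with m(α_i) = c_i for every i, so c is indeed a codeword.


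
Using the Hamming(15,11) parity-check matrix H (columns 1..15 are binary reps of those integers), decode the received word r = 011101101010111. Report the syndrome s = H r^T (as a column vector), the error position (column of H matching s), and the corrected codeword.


s = (1, 0, 1, 0)^T, error position = 10, corrected codeword c = 011101101110111

Compute s = H r^T mod 2 one row at a time:
  s_1 = 0 + 1 + 0 + 1 + 0 + 1 + 1 + 1 = 5 ≡ 1 (mod 2).
  s_2 = 1 + 0 + 1 + 1 + 0 + 1 + 1 + 1 = 6 ≡ 0 (mod 2).
  s_3 = 1 + 1 + 1 + 1 + 0 + 1 + 1 + 1 = 7 ≡ 1 (mod 2).
  s_4 = 0 + 1 + 0 + 1 + 1 + 1 + 1 + 1 = 6 ≡ 0 (mod 2).
s = (1, 0, 1, 0)^T — this equals column 10 of H (binary 1010), so error is at position 10.
Correct: flip bit 10 of r = 011101101010111 to get c = 011101101110111.


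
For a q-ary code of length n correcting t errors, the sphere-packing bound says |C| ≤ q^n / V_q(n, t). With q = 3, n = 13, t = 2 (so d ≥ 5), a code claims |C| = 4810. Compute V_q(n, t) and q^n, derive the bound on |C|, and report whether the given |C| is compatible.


V_q(n, t) = 339, q^n = 1594323, Hamming bound = 4703, |C| = 4810 > bound (violated).

Step 1: Compute V_q(n, t) = Σ_{j=0}^2 C(n, j) (q−1)^j.
  j = 0: C(13,0)·(2)^0 = 1·1 = 1.
  j = 1: C(13,1)·(2)^1 = 13·2 = 26.
  j = 2: C(13,2)·(2)^2 = 78·4 = 312.
  V_q(n, t) = 1 + 26 + 312 = 339.
Step 2: q^n = 3^13 = 1594323.
Step 3: Hamming bound ⌊q^n / V_q(n,t)⌋ = ⌊1594323/339⌋ = 4703.
Step 4: Compare |C| = 4810 to 4703: violated.
The claimed |C| lies above the Hamming bound, so no 3-ary code of length 13 with d ≥ 5 can have 4810 codewords.


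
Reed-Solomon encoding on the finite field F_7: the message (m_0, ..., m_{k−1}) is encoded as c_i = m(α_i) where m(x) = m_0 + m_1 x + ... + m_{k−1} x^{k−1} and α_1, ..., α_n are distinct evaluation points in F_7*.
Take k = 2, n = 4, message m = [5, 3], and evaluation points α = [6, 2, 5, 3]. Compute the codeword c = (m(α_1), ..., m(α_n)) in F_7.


c = [2, 4, 6, 0]

Message polynomial: m(x) = 5 + 3·x (mod 7).
For each evaluation point α_i, compute m(α_i) mod 7:
  α_1 = 6: Horner steps 3 → 2, so m(6) = 2.
  α_2 = 2: Horner steps 3 → 4, so m(2) = 4.
  α_3 = 5: Horner steps 3 → 6, so m(5) = 6.
  α_4 = 3: Horner steps 3 → 0, so m(3) = 0.
Codeword c = [2, 4, 6, 0] ∈ F_7^4.


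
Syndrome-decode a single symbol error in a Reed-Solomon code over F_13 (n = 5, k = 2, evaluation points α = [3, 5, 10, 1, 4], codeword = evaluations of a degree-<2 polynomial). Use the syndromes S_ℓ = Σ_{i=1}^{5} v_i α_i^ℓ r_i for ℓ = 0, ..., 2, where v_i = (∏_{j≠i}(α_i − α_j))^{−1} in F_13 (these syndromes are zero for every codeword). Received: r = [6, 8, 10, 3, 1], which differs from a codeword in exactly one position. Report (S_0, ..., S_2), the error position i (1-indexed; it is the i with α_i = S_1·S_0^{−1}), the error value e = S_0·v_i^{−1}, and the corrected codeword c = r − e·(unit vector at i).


S = (1, 5, 12), error at position 2, error magnitude e = 12, c = [6, 9, 10, 3, 1].

Step 1: column multipliers v_i = (∏_{j≠i}(α_i − α_j))^{−1} mod 13.
  i = 1 (α = 3): (3−5)(3−10)(3−1)(3−4) = (−2)·(−7)·2·(−1) = −28 ≡ 11, so v_1 = 11^{−1} = 6 (mod 13).
  i = 2 (α = 5): (5−3)(5−10)(5−1)(5−4) = 2·(−5)·4·1 = −40 ≡ 12, so v_2 = 12^{−1} = 12 (mod 13).
  i = 3 (α = 10): (10−3)(10−5)(10−1)(10−4) = 7·5·9·6 = 1890 ≡ 5, so v_3 = 5^{−1} = 8 (mod 13).
  i = 4 (α = 1): (1−3)(1−5)(1−10)(1−4) = (−2)·(−4)·(−9)·(−3) = 216 ≡ 8, so v_4 = 8^{−1} = 5 (mod 13).
  i = 5 (α = 4): (4−3)(4−5)(4−10)(4−1) = 1·(−1)·(−6)·3 = 18 ≡ 5, so v_5 = 5^{−1} = 8 (mod 13).
  v = [6, 12, 8, 5, 8].
Step 2: syndromes of r = [6, 8, 10, 3, 1] (all sums mod 13).
  S_0 = Σ v_i r_i = 6·6 + 12·8 + 8·10 + 5·3 + 8·1 = 235 ≡ 1.
  S_1 = Σ v_i α_i r_i = 6·3·6 + 12·5·8 + 8·10·10 + 5·1·3 + 8·4·1 = 1435 ≡ 5.
  α_i^2 mod 13 = [9, 12, 9, 1, 3].
  S_2 = Σ v_i α_i^2 r_i = 6·9·6 + 12·12·8 + 8·9·10 + 5·1·3 + 8·3·1 = 2235 ≡ 12.
  S = (1, 5, 12) ≠ 0, so r is not a codeword (an error is present).
Step 3: locate the error. For a single error e at position i, S_ℓ = v_i·e·α_i^ℓ, so α_err = S_1/S_0.
  S_0^{−1} = 1^{−1} = 1 (mod 13), so α_err = 5·1 = 5 ≡ 5 = α_2. Error position i = 2.
  Consistency check: S_2/S_1 = 12·8 = 96 ≡ 5 = α_err ✓ (single-error assumption holds).
Step 4: error magnitude e = S_0/v_2 = S_0·∏_{j≠2}(α_2 − α_j) = 1·12 = 12 ≡ 12 (mod 13).
Step 5: correct position 2: c_2 = r_2 − e = 8 − 12 ≡ 9 (mod 13). Hence c = [6, 9, 10, 3, 1].
  Check: interpolating c through the α_i gives m(x) = 8 + 8·x (degree < 2) with m(α_i) = c_i for every i, so c is indeed a codeword.


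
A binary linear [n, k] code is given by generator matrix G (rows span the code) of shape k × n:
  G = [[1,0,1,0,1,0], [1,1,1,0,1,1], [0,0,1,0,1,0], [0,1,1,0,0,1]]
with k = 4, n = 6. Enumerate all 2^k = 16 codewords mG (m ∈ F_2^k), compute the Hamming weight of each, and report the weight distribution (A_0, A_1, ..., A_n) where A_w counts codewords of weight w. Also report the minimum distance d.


Weight distribution: A_0 = 1, A_1 = 3, A_2 = 4, A_3 = 4, A_4 = 3, A_5 = 1. Minimum distance d = 1.

Enumerate all 2^4 = 16 messages m ∈ F_2^4.
For each, compute codeword c = mG in F_2^6, then tally its weight.
  m = 0000 → c = 000000, weight = 0.
  m = 1000 → c = 101010, weight = 3.
  m = 0100 → c = 111011, weight = 5.
  m = 1100 → c = 010001, weight = 2.
  m = 0010 → c = 001010, weight = 2.
  m = 1010 → c = 100000, weight = 1.
  m = 0110 → c = 110001, weight = 3.
  m = 1110 → c = 011011, weight = 4.
  m = 0001 → c = 011001, weight = 3.
  m = 1001 → c = 110011, weight = 4.
  m = 0101 → c = 100010, weight = 2.
  m = 1101 → c = 001000, weight = 1.
  m = 0011 → c = 010011, weight = 3.
  m = 1011 → c = 111001, weight = 4.
  m = 0111 → c = 101000, weight = 2.
  m = 1111 → c = 000010, weight = 1.
Tally weights:
  weight 0: 1 codewords.
  weight 1: 3 codewords.
  weight 2: 4 codewords.
  weight 3: 4 codewords.
  weight 4: 3 codewords.
  weight 5: 1 codewords.
Minimum distance d = smallest w > 0 with A_w > 0 = 1.
Sanity: Σ A_w = 16 = 2^4 = 16 ✓.


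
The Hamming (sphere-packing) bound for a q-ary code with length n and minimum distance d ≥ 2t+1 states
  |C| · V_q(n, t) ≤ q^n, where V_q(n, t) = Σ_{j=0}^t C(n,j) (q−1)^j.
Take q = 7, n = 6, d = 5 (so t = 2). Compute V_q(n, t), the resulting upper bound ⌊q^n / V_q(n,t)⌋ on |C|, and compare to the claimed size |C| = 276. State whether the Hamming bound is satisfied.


V_q(n, t) = 577, q^n = 117649, Hamming bound = 203, |C| = 276 > bound (violated).

Step 1: Compute V_q(n, t) = Σ_{j=0}^2 C(n, j) (q−1)^j.
  j = 0: C(6,0)·(6)^0 = 1·1 = 1.
  j = 1: C(6,1)·(6)^1 = 6·6 = 36.
  j = 2: C(6,2)·(6)^2 = 15·36 = 540.
  V_q(n, t) = 1 + 36 + 540 = 577.
Step 2: q^n = 7^6 = 117649.
Step 3: Hamming bound ⌊q^n / V_q(n,t)⌋ = ⌊117649/577⌋ = 203.
Step 4: Compare |C| = 276 to 203: violated.
The claimed |C| lies above the Hamming bound, so no 7-ary code of length 6 with d ≥ 5 can have 276 codewords.


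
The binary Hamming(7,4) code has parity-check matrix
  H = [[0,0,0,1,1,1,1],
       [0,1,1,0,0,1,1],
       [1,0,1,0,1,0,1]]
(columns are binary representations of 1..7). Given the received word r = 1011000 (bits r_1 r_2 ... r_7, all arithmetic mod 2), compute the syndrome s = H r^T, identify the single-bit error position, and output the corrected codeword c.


s = (1, 1, 0)^T, error position = 6, corrected codeword c = 1011010

Compute s = H r^T mod 2 one row at a time:
  s_1 = 1 + 0 + 0 + 0 = 1 ≡ 1 (mod 2).
  s_2 = 0 + 1 + 0 + 0 = 1 ≡ 1 (mod 2).
  s_3 = 1 + 1 + 0 + 0 = 2 ≡ 0 (mod 2).
s = (1, 1, 0)^T — this equals column 6 of H (binary 110), so error is at position 6.
Correct: flip bit 6 of r = 1011000 to get c = 1011010.


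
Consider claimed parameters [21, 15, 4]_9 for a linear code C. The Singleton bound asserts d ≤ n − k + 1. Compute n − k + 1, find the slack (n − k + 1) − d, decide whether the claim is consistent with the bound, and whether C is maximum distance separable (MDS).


Singleton RHS = n − k + 1 = 7, slack = 3, bound satisfied, not MDS.

Singleton bound: d ≤ n − k + 1.
Here n = 21, k = 15, so n − k + 1 = 7.
Given d = 4, check d ≤ 7: YES.
Slack = (n − k + 1) − d = 3.
The code is NOT MDS (slack = 3 > 0).
Description: the claimed parameters are [21, 15, 4]_9; such a code would be non-MDS.


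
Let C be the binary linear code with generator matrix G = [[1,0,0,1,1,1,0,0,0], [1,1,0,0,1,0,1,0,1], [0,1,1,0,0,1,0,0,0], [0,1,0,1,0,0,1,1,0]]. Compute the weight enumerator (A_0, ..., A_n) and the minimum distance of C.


Weight distribution: A_0 = 1, A_3 = 2, A_4 = 4, A_5 = 6, A_6 = 2, A_8 = 1. Minimum distance d = 3.

Enumerate all 2^4 = 16 messages m ∈ F_2^4.
For each, compute codeword c = mG in F_2^9, then tally its weight.
  m = 0000 → c = 000000000, weight = 0.
  m = 1000 → c = 100111000, weight = 4.
  m = 0100 → c = 110010101, weight = 5.
  m = 1100 → c = 010101101, weight = 5.
  m = 0010 → c = 011001000, weight = 3.
  m = 1010 → c = 111110000, weight = 5.
  m = 0110 → c = 101011101, weight = 6.
  m = 1110 → c = 001100101, weight = 4.
  m = 0001 → c = 010100110, weight = 4.
  m = 1001 → c = 110011110, weight = 6.
  m = 0101 → c = 100110011, weight = 5.
  m = 1101 → c = 000001011, weight = 3.
  m = 0011 → c = 001101110, weight = 5.
  m = 1011 → c = 101010110, weight = 5.
  m = 0111 → c = 111111011, weight = 8.
  m = 1111 → c = 011000011, weight = 4.
Tally weights:
  weight 0: 1 codewords.
  weight 3: 2 codewords.
  weight 4: 4 codewords.
  weight 5: 6 codewords.
  weight 6: 2 codewords.
  weight 8: 1 codewords.
Minimum distance d = smallest w > 0 with A_w > 0 = 3.
Sanity: Σ A_w = 16 = 2^4 = 16 ✓.


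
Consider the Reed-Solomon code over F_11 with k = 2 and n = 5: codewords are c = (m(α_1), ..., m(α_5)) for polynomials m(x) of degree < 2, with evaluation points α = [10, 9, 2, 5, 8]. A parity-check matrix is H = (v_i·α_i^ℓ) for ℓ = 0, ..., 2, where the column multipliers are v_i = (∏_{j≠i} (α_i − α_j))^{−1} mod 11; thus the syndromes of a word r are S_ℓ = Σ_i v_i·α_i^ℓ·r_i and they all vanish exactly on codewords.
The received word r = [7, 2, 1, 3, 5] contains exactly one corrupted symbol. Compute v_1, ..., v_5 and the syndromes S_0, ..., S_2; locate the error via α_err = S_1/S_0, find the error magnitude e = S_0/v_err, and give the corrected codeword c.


S = (10, 1, 10), error at position 1, error magnitude e = 8, c = [10, 2, 1, 3, 5].

Step 1: column multipliers v_i = (∏_{j≠i}(α_i − α_j))^{−1} mod 11.
  i = 1 (α = 10): (10−9)(10−2)(10−5)(10−8) = 1·8·5·2 = 80 ≡ 3, so v_1 = 3^{−1} = 4 (mod 11).
  i = 2 (α = 9): (9−10)(9−2)(9−5)(9−8) = (−1)·7·4·1 = −28 ≡ 5, so v_2 = 5^{−1} = 9 (mod 11).
  i = 3 (α = 2): (2−10)(2−9)(2−5)(2−8) = (−8)·(−7)·(−3)·(−6) = 1008 ≡ 7, so v_3 = 7^{−1} = 8 (mod 11).
  i = 4 (α = 5): (5−10)(5−9)(5−2)(5−8) = (−5)·(−4)·3·(−3) = −180 ≡ 7, so v_4 = 7^{−1} = 8 (mod 11).
  i = 5 (α = 8): (8−10)(8−9)(8−2)(8−5) = (−2)·(−1)·6·3 = 36 ≡ 3, so v_5 = 3^{−1} = 4 (mod 11).
  v = [4, 9, 8, 8, 4].
Step 2: syndromes of r = [7, 2, 1, 3, 5] (all sums mod 11).
  S_0 = Σ v_i r_i = 4·7 + 9·2 + 8·1 + 8·3 + 4·5 = 98 ≡ 10.
  S_1 = Σ v_i α_i r_i = 4·10·7 + 9·9·2 + 8·2·1 + 8·5·3 + 4·8·5 = 738 ≡ 1.
  α_i^2 mod 11 = [1, 4, 4, 3, 9].
  S_2 = Σ v_i α_i^2 r_i = 4·1·7 + 9·4·2 + 8·4·1 + 8·3·3 + 4·9·5 = 384 ≡ 10.
  S = (10, 1, 10) ≠ 0, so r is not a codeword (an error is present).
Step 3: locate the error. For a single error e at position i, S_ℓ = v_i·e·α_i^ℓ, so α_err = S_1/S_0.
  S_0^{−1} = 10^{−1} = 10 (mod 11), so α_err = 1·10 = 10 ≡ 10 = α_1. Error position i = 1.
  Consistency check: S_2/S_1 = 10·1 = 10 ≡ 10 = α_err ✓ (single-error assumption holds).
Step 4: error magnitude e = S_0/v_1 = S_0·∏_{j≠1}(α_1 − α_j) = 10·3 = 30 ≡ 8 (mod 11).
Step 5: correct position 1: c_1 = r_1 − e = 7 − 8 ≡ 10 (mod 11). Hence c = [10, 2, 1, 3, 5].
  Check: interpolating c through the α_i gives m(x) = 7 + 8·x (degree < 2) with m(α_i) = c_i for every i, so c is indeed a codeword.


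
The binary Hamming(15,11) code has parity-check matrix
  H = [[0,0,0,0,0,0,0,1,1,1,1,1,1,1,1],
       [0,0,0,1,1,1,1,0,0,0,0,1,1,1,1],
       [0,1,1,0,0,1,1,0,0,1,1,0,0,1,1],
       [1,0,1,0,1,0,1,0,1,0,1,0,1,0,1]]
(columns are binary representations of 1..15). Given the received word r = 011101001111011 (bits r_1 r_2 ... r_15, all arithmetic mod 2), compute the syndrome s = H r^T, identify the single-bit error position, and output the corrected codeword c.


s = (0, 1, 1, 0)^T, error position = 6, corrected codeword c = 011100001111011

Compute s = H r^T mod 2 one row at a time:
  s_1 = 0 + 1 + 1 + 1 + 1 + 0 + 1 + 1 = 6 ≡ 0 (mod 2).
  s_2 = 1 + 0 + 1 + 0 + 1 + 0 + 1 + 1 = 5 ≡ 1 (mod 2).
  s_3 = 1 + 1 + 1 + 0 + 1 + 1 + 1 + 1 = 7 ≡ 1 (mod 2).
  s_4 = 0 + 1 + 0 + 0 + 1 + 1 + 0 + 1 = 4 ≡ 0 (mod 2).
s = (0, 1, 1, 0)^T — this equals column 6 of H (binary 0110), so error is at position 6.
Correct: flip bit 6 of r = 011101001111011 to get c = 011100001111011.


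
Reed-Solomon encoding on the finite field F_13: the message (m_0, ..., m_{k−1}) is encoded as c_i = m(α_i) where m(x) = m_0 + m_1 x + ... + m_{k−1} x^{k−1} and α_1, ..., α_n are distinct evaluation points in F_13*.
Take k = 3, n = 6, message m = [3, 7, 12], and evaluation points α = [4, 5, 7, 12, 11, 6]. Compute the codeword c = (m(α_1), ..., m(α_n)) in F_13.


c = [2, 0, 3, 8, 11, 9]

Message polynomial: m(x) = 3 + 7·x + 12·x^2 (mod 13).
For each evaluation point α_i, compute m(α_i) mod 13:
  α_1 = 4: Horner steps 12 → 3 → 2, so m(4) = 2.
  α_2 = 5: Horner steps 12 → 2 → 0, so m(5) = 0.
  α_3 = 7: Horner steps 12 → 0 → 3, so m(7) = 3.
  α_4 = 12: Horner steps 12 → 8 → 8, so m(12) = 8.
  α_5 = 11: Horner steps 12 → 9 → 11, so m(11) = 11.
  α_6 = 6: Horner steps 12 → 1 → 9, so m(6) = 9.
Codeword c = [2, 0, 3, 8, 11, 9] ∈ F_13^6.


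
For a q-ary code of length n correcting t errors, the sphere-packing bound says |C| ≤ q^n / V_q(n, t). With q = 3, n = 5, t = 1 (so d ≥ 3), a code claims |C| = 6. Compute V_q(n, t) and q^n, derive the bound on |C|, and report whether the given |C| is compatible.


V_q(n, t) = 11, q^n = 243, Hamming bound = 22, |C| = 6 ≤ bound (satisfied).

Step 1: Compute V_q(n, t) = Σ_{j=0}^1 C(n, j) (q−1)^j.
  j = 0: C(5,0)·(2)^0 = 1·1 = 1.
  j = 1: C(5,1)·(2)^1 = 5·2 = 10.
  V_q(n, t) = 1 + 10 = 11.
Step 2: q^n = 3^5 = 243.
Step 3: Hamming bound ⌊q^n / V_q(n,t)⌋ = ⌊243/11⌋ = 22.
Step 4: Compare |C| = 6 to 22: satisfied.
The claimed |C| lies below the Hamming bound.


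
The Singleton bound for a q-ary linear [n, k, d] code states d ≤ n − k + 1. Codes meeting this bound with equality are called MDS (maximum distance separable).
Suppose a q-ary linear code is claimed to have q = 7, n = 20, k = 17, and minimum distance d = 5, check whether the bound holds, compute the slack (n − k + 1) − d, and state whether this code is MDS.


Singleton RHS = n − k + 1 = 4, slack = -1, bound violated (no such code; not MDS).

Singleton bound: d ≤ n − k + 1.
Here n = 20, k = 17, so n − k + 1 = 4.
Given d = 5, check d ≤ 4: NO.
Slack = (n − k + 1) − d = -1.
The slack is negative: d = 5 exceeds n − k + 1 = 4 by 1, so the Singleton bound is violated and no linear [20, 17, 5]_7 code can exist. In particular it is not MDS (MDS requires d = n − k + 1 exactly).
Description: the claimed parameters are [20, 17, 5]_7; such a code would be impossible (violates the Singleton bound).


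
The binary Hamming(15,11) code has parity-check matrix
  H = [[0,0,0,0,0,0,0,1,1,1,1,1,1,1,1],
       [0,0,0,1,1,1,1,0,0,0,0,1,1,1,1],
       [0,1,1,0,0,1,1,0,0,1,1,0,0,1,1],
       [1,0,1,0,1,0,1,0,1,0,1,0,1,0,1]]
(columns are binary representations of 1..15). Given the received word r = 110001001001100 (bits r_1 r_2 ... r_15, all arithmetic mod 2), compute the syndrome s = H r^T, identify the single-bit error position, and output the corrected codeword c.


s = (1, 1, 0, 1)^T, error position = 13, corrected codeword c = 110001001001000

Compute s = H r^T mod 2 one row at a time:
  s_1 = 0 + 1 + 0 + 0 + 1 + 1 + 0 + 0 = 3 ≡ 1 (mod 2).
  s_2 = 0 + 0 + 1 + 0 + 1 + 1 + 0 + 0 = 3 ≡ 1 (mod 2).
  s_3 = 1 + 0 + 1 + 0 + 0 + 0 + 0 + 0 = 2 ≡ 0 (mod 2).
  s_4 = 1 + 0 + 0 + 0 + 1 + 0 + 1 + 0 = 3 ≡ 1 (mod 2).
s = (1, 1, 0, 1)^T — this equals column 13 of H (binary 1101), so error is at position 13.
Correct: flip bit 13 of r = 110001001001100 to get c = 110001001001000.


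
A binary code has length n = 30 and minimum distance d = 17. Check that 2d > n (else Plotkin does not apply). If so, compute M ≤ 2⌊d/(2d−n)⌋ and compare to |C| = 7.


Plotkin bound M ≤ 8; given |C| = 7 ≤ bound (satisfied).

Check applicability: 2d = 34, n = 30.
2d − n = 4 > 0, so Plotkin applies.
Compute d/(2d−n) = 17/4 ≈ 4.2500.
⌊d/(2d−n)⌋ = 4.
Plotkin bound: M ≤ 2·4 = 8.
Given |C| = 7, check: satisfied.
This |C| is below the Plotkin bound.


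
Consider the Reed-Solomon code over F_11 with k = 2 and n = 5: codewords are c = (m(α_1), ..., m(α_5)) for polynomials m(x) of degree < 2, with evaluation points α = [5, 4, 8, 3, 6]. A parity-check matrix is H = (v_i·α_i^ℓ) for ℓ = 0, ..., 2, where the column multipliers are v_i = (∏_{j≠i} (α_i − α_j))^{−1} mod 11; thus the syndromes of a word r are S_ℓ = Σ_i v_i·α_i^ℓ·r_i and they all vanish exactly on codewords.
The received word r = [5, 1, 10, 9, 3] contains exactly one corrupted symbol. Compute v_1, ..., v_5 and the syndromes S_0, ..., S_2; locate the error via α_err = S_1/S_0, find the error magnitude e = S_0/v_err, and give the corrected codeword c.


S = (9, 3, 1), error at position 2, error magnitude e = 5, c = [5, 7, 10, 9, 3].

Step 1: column multipliers v_i = (∏_{j≠i}(α_i − α_j))^{−1} mod 11.
  i = 1 (α = 5): (5−4)(5−8)(5−3)(5−6) = 1·(−3)·2·(−1) = 6 ≡ 6, so v_1 = 6^{−1} = 2 (mod 11).
  i = 2 (α = 4): (4−5)(4−8)(4−3)(4−6) = (−1)·(−4)·1·(−2) = −8 ≡ 3, so v_2 = 3^{−1} = 4 (mod 11).
  i = 3 (α = 8): (8−5)(8−4)(8−3)(8−6) = 3·4·5·2 = 120 ≡ 10, so v_3 = 10^{−1} = 10 (mod 11).
  i = 4 (α = 3): (3−5)(3−4)(3−8)(3−6) = (−2)·(−1)·(−5)·(−3) = 30 ≡ 8, so v_4 = 8^{−1} = 7 (mod 11).
  i = 5 (α = 6): (6−5)(6−4)(6−8)(6−3) = 1·2·(−2)·3 = −12 ≡ 10, so v_5 = 10^{−1} = 10 (mod 11).
  v = [2, 4, 10, 7, 10].
Step 2: syndromes of r = [5, 1, 10, 9, 3] (all sums mod 11).
  S_0 = Σ v_i r_i = 2·5 + 4·1 + 10·10 + 7·9 + 10·3 = 207 ≡ 9.
  S_1 = Σ v_i α_i r_i = 2·5·5 + 4·4·1 + 10·8·10 + 7·3·9 + 10·6·3 = 1235 ≡ 3.
  α_i^2 mod 11 = [3, 5, 9, 9, 3].
  S_2 = Σ v_i α_i^2 r_i = 2·3·5 + 4·5·1 + 10·9·10 + 7·9·9 + 10·3·3 = 1607 ≡ 1.
  S = (9, 3, 1) ≠ 0, so r is not a codeword (an error is present).
Step 3: locate the error. For a single error e at position i, S_ℓ = v_i·e·α_i^ℓ, so α_err = S_1/S_0.
  S_0^{−1} = 9^{−1} = 5 (mod 11), so α_err = 3·5 = 15 ≡ 4 = α_2. Error position i = 2.
  Consistency check: S_2/S_1 = 1·4 = 4 ≡ 4 = α_err ✓ (single-error assumption holds).
Step 4: error magnitude e = S_0/v_2 = S_0·∏_{j≠2}(α_2 − α_j) = 9·3 = 27 ≡ 5 (mod 11).
Step 5: correct position 2: c_2 = r_2 − e = 1 − 5 ≡ 7 (mod 11). Hence c = [5, 7, 10, 9, 3].
  Check: interpolating c through the α_i gives m(x) = 4 + 9·x (degree < 2) with m(α_i) = c_i for every i, so c is indeed a codeword.


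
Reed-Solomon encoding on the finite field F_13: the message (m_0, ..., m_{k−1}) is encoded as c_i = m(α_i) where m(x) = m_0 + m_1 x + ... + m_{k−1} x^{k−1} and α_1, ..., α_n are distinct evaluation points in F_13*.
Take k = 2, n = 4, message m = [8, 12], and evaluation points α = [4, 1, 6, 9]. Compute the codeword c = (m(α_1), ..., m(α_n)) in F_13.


c = [4, 7, 2, 12]

Message polynomial: m(x) = 8 + 12·x (mod 13).
For each evaluation point α_i, compute m(α_i) mod 13:
  α_1 = 4: Horner steps 12 → 4, so m(4) = 4.
  α_2 = 1: Horner steps 12 → 7, so m(1) = 7.
  α_3 = 6: Horner steps 12 → 2, so m(6) = 2.
  α_4 = 9: Horner steps 12 → 12, so m(9) = 12.
Codeword c = [4, 7, 2, 12] ∈ F_13^4.


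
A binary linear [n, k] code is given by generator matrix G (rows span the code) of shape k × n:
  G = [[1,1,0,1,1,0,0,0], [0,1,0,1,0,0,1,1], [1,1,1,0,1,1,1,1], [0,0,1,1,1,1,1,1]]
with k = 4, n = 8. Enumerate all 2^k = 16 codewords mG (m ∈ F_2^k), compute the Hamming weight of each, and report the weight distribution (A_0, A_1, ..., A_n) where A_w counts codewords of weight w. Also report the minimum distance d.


Weight distribution: A_0 = 1, A_1 = 1, A_3 = 3, A_4 = 5, A_5 = 3, A_6 = 2, A_7 = 1. Minimum distance d = 1.

Enumerate all 2^4 = 16 messages m ∈ F_2^4.
For each, compute codeword c = mG in F_2^8, then tally its weight.
  m = 0000 → c = 00000000, weight = 0.
  m = 1000 → c = 11011000, weight = 4.
  m = 0100 → c = 01010011, weight = 4.
  m = 1100 → c = 10001011, weight = 4.
  m = 0010 → c = 11101111, weight = 7.
  m = 1010 → c = 00110111, weight = 5.
  m = 0110 → c = 10111100, weight = 5.
  m = 1110 → c = 01100100, weight = 3.
  m = 0001 → c = 00111111, weight = 6.
  m = 1001 → c = 11100111, weight = 6.
  m = 0101 → c = 01101100, weight = 4.
  m = 1101 → c = 10110100, weight = 4.
  m = 0011 → c = 11010000, weight = 3.
  m = 1011 → c = 00001000, weight = 1.
  m = 0111 → c = 10000011, weight = 3.
  m = 1111 → c = 01011011, weight = 5.
Tally weights:
  weight 0: 1 codewords.
  weight 1: 1 codewords.
  weight 3: 3 codewords.
  weight 4: 5 codewords.
  weight 5: 3 codewords.
  weight 6: 2 codewords.
  weight 7: 1 codewords.
Minimum distance d = smallest w > 0 with A_w > 0 = 1.
Sanity: Σ A_w = 16 = 2^4 = 16 ✓.


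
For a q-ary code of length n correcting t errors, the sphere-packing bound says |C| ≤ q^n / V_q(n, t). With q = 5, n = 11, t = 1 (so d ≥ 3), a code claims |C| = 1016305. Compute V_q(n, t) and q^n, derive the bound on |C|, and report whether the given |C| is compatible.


V_q(n, t) = 45, q^n = 48828125, Hamming bound = 1085069, |C| = 1016305 ≤ bound (satisfied).

Step 1: Compute V_q(n, t) = Σ_{j=0}^1 C(n, j) (q−1)^j.
  j = 0: C(11,0)·(4)^0 = 1·1 = 1.
  j = 1: C(11,1)·(4)^1 = 11·4 = 44.
  V_q(n, t) = 1 + 44 = 45.
Step 2: q^n = 5^11 = 48828125.
Step 3: Hamming bound ⌊q^n / V_q(n,t)⌋ = ⌊48828125/45⌋ = 1085069.
Step 4: Compare |C| = 1016305 to 1085069: satisfied.
The claimed |C| lies below the Hamming bound.


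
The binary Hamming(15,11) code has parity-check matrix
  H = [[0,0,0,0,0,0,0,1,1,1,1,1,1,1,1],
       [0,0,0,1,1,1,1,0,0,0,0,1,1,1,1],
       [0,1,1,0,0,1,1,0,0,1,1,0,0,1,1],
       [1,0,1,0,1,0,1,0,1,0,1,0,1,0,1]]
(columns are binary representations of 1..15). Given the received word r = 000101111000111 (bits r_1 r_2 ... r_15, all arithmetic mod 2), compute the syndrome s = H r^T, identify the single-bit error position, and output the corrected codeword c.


s = (1, 0, 0, 0)^T, error position = 8, corrected codeword c = 000101101000111

Compute s = H r^T mod 2 one row at a time:
  s_1 = 1 + 1 + 0 + 0 + 0 + 1 + 1 + 1 = 5 ≡ 1 (mod 2).
  s_2 = 1 + 0 + 1 + 1 + 0 + 1 + 1 + 1 = 6 ≡ 0 (mod 2).
  s_3 = 0 + 0 + 1 + 1 + 0 + 0 + 1 + 1 = 4 ≡ 0 (mod 2).
  s_4 = 0 + 0 + 0 + 1 + 1 + 0 + 1 + 1 = 4 ≡ 0 (mod 2).
s = (1, 0, 0, 0)^T — this equals column 8 of H (binary 1000), so error is at position 8.
Correct: flip bit 8 of r = 000101111000111 to get c = 000101101000111.


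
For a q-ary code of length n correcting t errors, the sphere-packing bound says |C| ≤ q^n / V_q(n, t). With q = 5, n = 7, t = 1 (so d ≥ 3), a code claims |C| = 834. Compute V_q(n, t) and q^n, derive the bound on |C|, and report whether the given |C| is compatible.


V_q(n, t) = 29, q^n = 78125, Hamming bound = 2693, |C| = 834 ≤ bound (satisfied).

Step 1: Compute V_q(n, t) = Σ_{j=0}^1 C(n, j) (q−1)^j.
  j = 0: C(7,0)·(4)^0 = 1·1 = 1.
  j = 1: C(7,1)·(4)^1 = 7·4 = 28.
  V_q(n, t) = 1 + 28 = 29.
Step 2: q^n = 5^7 = 78125.
Step 3: Hamming bound ⌊q^n / V_q(n,t)⌋ = ⌊78125/29⌋ = 2693.
Step 4: Compare |C| = 834 to 2693: satisfied.
The claimed |C| lies below the Hamming bound.


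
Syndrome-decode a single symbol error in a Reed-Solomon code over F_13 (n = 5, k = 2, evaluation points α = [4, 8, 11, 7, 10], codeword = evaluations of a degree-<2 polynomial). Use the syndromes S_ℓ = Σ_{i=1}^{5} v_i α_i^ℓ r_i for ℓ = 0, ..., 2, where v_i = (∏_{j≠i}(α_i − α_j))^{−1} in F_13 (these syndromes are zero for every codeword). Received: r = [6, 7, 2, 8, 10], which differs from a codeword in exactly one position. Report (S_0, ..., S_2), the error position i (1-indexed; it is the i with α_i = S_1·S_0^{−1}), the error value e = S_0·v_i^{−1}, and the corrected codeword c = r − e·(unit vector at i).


S = (3, 11, 10), error at position 2, error magnitude e = 7, c = [6, 0, 2, 8, 10].

Step 1: column multipliers v_i = (∏_{j≠i}(α_i − α_j))^{−1} mod 13.
  i = 1 (α = 4): (4−8)(4−11)(4−7)(4−10) = (−4)·(−7)·(−3)·(−6) = 504 ≡ 10, so v_1 = 10^{−1} = 4 (mod 13).
  i = 2 (α = 8): (8−4)(8−11)(8−7)(8−10) = 4·(−3)·1·(−2) = 24 ≡ 11, so v_2 = 11^{−1} = 6 (mod 13).
  i = 3 (α = 11): (11−4)(11−8)(11−7)(11−10) = 7·3·4·1 = 84 ≡ 6, so v_3 = 6^{−1} = 11 (mod 13).
  i = 4 (α = 7): (7−4)(7−8)(7−11)(7−10) = 3·(−1)·(−4)·(−3) = −36 ≡ 3, so v_4 = 3^{−1} = 9 (mod 13).
  i = 5 (α = 10): (10−4)(10−8)(10−11)(10−7) = 6·2·(−1)·3 = −36 ≡ 3, so v_5 = 3^{−1} = 9 (mod 13).
  v = [4, 6, 11, 9, 9].
Step 2: syndromes of r = [6, 7, 2, 8, 10] (all sums mod 13).
  S_0 = Σ v_i r_i = 4·6 + 6·7 + 11·2 + 9·8 + 9·10 = 250 ≡ 3.
  S_1 = Σ v_i α_i r_i = 4·4·6 + 6·8·7 + 11·11·2 + 9·7·8 + 9·10·10 = 2078 ≡ 11.
  α_i^2 mod 13 = [3, 12, 4, 10, 9].
  S_2 = Σ v_i α_i^2 r_i = 4·3·6 + 6·12·7 + 11·4·2 + 9·10·8 + 9·9·10 = 2194 ≡ 10.
  S = (3, 11, 10) ≠ 0, so r is not a codeword (an error is present).
Step 3: locate the error. For a single error e at position i, S_ℓ = v_i·e·α_i^ℓ, so α_err = S_1/S_0.
  S_0^{−1} = 3^{−1} = 9 (mod 13), so α_err = 11·9 = 99 ≡ 8 = α_2. Error position i = 2.
  Consistency check: S_2/S_1 = 10·6 = 60 ≡ 8 = α_err ✓ (single-error assumption holds).
Step 4: error magnitude e = S_0/v_2 = S_0·∏_{j≠2}(α_2 − α_j) = 3·11 = 33 ≡ 7 (mod 13).
Step 5: correct position 2: c_2 = r_2 − e = 7 − 7 ≡ 0 (mod 13). Hence c = [6, 0, 2, 8, 10].
  Check: interpolating c through the α_i gives m(x) = 12 + 5·x (degree < 2) with m(α_i) = c_i for every i, so c is indeed a codeword.


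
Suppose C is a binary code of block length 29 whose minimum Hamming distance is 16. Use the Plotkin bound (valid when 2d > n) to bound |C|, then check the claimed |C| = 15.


Plotkin bound M ≤ 10; given |C| = 15 > bound (violated).

Check applicability: 2d = 32, n = 29.
2d − n = 3 > 0, so Plotkin applies.
Compute d/(2d−n) = 16/3 ≈ 5.3333.
⌊d/(2d−n)⌋ = 5.
Plotkin bound: M ≤ 2·5 = 10.
Given |C| = 15, check: VIOLATED.
This |C| is above the Plotkin bound, so no binary code with n = 29, d = 16 and 15 codewords exists.


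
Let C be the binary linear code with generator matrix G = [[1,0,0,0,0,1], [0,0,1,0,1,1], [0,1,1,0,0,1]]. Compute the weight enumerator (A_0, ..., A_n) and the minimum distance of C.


Weight distribution: A_0 = 1, A_2 = 2, A_3 = 4, A_4 = 1. Minimum distance d = 2.

Enumerate all 2^3 = 8 messages m ∈ F_2^3.
For each, compute codeword c = mG in F_2^6, then tally its weight.
  m = 000 → c = 000000, weight = 0.
  m = 100 → c = 100001, weight = 2.
  m = 010 → c = 001011, weight = 3.
  m = 110 → c = 101010, weight = 3.
  m = 001 → c = 011001, weight = 3.
  m = 101 → c = 111000, weight = 3.
  m = 011 → c = 010010, weight = 2.
  m = 111 → c = 110011, weight = 4.
Tally weights:
  weight 0: 1 codewords.
  weight 2: 2 codewords.
  weight 3: 4 codewords.
  weight 4: 1 codewords.
Minimum distance d = smallest w > 0 with A_w > 0 = 2.
Sanity: Σ A_w = 8 = 2^3 = 8 ✓.


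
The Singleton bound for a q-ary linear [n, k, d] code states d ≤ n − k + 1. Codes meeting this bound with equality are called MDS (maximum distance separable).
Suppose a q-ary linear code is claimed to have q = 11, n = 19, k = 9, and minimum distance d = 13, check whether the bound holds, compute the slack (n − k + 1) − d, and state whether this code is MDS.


Singleton RHS = n − k + 1 = 11, slack = -2, bound violated (no such code; not MDS).

Singleton bound: d ≤ n − k + 1.
Here n = 19, k = 9, so n − k + 1 = 11.
Given d = 13, check d ≤ 11: NO.
Slack = (n − k + 1) − d = -2.
The slack is negative: d = 13 exceeds n − k + 1 = 11 by 2, so the Singleton bound is violated and no linear [19, 9, 13]_11 code can exist. In particular it is not MDS (MDS requires d = n − k + 1 exactly).
Description: the claimed parameters are [19, 9, 13]_11; such a code would be impossible (violates the Singleton bound).
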